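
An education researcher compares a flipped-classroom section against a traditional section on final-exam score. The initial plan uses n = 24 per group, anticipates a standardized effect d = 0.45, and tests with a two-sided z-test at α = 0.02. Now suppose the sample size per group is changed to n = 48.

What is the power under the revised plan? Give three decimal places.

With n = 48 per group: δ = d·√(n/2) = 0.45 × √(48/2) = 2.2045. Critical value z_{0.01} = 2.326.
Revised power = Φ(δ − 2.326) + Φ(−δ − 2.326) = Φ(-0.122) + Φ(-4.531) = 0.4515 + 0.0000 = 0.4515.

Power ≈ 0.452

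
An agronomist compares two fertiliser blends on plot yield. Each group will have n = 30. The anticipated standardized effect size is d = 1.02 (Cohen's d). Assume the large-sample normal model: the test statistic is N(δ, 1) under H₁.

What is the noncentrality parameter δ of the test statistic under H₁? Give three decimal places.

δ ≈ 3.950

δ = d·√(n/2) = 1.02 × √(30/2) = 3.9504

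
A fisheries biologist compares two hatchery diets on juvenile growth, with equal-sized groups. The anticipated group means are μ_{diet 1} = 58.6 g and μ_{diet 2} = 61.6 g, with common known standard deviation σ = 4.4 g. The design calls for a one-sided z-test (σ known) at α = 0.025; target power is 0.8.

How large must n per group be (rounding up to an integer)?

Standardized effect: d = |μ_{diet 1} − μ_{diet 2}| / σ = |58.6 − 61.6| / 4.4 = 0.6818
For power 0.8 need Φ(δ − z_{0.025}) = 0.8, so δ = z_{0.025} + z_{0.20} = 1.960 + 0.842 = 2.802.
δ = d·√(n/2) ⇒ n = 2(δ/d)² = 2 × (2.802 / 0.6818)² = 33.77.
Rounding up, n = 34 per group.

n = 34 per group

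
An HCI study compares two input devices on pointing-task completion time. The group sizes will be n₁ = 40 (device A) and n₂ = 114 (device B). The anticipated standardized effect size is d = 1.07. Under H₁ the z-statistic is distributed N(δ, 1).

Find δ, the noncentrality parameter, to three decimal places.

δ ≈ 5.822

The noncentrality parameter scales effect size by the design's sample-size factor: δ = d / √(1/n₁ + 1/n₂) = 1.07 / √(1/40 + 1/114) = 5.8225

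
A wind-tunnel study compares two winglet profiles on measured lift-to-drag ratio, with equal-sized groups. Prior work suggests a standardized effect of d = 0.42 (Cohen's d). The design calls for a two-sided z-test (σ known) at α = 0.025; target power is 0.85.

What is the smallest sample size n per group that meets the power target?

n = 122 per group

For power 0.85 need Φ(δ − z_{0.0125}) = 0.85, so δ = z_{0.0125} + z_{0.15} = 2.241 + 1.036 = 3.278.
(For δ > 0 the lower-tail rejection region contributes negligibly to power, so the one-term inversion is standard.)
δ = d·√(n/2) ⇒ n = 2(δ/d)² = 2 × (3.278 / 0.42)² = 121.82.
Round up to the next whole unit.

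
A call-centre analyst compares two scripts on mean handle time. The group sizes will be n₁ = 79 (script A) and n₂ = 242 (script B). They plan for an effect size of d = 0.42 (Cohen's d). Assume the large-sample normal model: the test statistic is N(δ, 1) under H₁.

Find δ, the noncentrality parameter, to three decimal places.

The noncentrality parameter scales effect size by the design's sample-size factor: δ = d / √(1/n₁ + 1/n₂) = 0.42 / √(1/79 + 1/242) = 3.2413

δ ≈ 3.241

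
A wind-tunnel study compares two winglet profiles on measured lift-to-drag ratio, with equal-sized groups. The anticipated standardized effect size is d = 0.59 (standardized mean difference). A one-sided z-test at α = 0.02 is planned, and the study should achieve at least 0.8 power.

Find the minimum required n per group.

For power 0.8 need Φ(δ − z_{0.02}) = 0.8, so δ = z_{0.02} + z_{0.20} = 2.054 + 0.842 = 2.895.
δ = d·√(n/2) ⇒ n = 2(δ/d)² = 2 × (2.895 / 0.59)² = 48.17.
Round up to the next whole unit.

n = 49 per group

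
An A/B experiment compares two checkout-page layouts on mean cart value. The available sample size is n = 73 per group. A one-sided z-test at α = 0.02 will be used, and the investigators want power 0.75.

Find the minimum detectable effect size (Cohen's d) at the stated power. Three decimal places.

d ≈ 0.452

Need Φ(δ − 2.054) = 0.75, so δ = 2.054 + 0.674 = 2.728.
δ = d·√(n/2) ⇒ d = δ/√(n/2) = 2.728/√(73/2) = 0.4516.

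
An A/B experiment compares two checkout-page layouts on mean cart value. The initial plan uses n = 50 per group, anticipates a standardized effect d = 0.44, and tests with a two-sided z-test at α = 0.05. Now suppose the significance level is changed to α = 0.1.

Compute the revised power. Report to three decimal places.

Power ≈ 0.711

δ = d·√(n/2) = 0.44 × √(50/2) = 2.2000 (unchanged). New critical value: z_{0.05} = 1.645.
Revised power = Φ(δ − 1.645) + Φ(−δ − 1.645) = Φ(0.555) + Φ(-3.845) = 0.7106 + 0.0001 = 0.7107.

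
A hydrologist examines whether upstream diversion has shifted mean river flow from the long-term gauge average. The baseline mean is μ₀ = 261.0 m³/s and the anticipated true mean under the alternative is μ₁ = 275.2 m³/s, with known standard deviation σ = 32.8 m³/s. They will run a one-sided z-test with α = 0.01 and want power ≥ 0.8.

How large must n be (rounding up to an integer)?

n = 54

Standardized effect: d = |μ₁ − μ₀| / σ = |275.2 − 261.0| / 32.8 = 0.4329
For power 0.8 need Φ(δ − z_{0.01}) = 0.8, so δ = z_{0.01} + z_{0.20} = 2.326 + 0.842 = 3.168.
δ = d·√n ⇒ n = (δ/d)² = (3.168 / 0.4329)² = 53.55.
Round up to the next whole unit.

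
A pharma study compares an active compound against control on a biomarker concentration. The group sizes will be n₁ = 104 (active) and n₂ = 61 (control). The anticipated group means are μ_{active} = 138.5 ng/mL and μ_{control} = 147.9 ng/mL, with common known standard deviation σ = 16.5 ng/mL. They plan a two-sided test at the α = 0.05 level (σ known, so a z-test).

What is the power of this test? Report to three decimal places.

Standardized effect: d = |μ_{active} − μ_{control}| / σ = |138.5 − 147.9| / 16.5 = 0.5697
Noncentrality parameter: λ = d / √(1/n₁ + 1/n₂) = 0.5697 / √(1/104 + 1/61) = 3.5325
Two-sided α = 0.05 → critical value z_{0.025} = 1.960.
Power = Φ(λ − 1.960) + Φ(−λ − 1.960) = Φ(1.573) + Φ(-5.492) = 0.9421 + 0.0000 = 0.9421.

Power ≈ 0.942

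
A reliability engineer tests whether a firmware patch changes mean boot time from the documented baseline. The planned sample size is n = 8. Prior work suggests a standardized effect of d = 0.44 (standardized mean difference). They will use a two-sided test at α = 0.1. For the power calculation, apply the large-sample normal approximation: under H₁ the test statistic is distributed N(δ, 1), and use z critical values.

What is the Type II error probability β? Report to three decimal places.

β ≈ 0.654

Noncentrality parameter: δ = d·√n = 0.44 × √8 = 1.2445
Two-sided α = 0.1 → critical value z_{0.05} = 1.645.
Power = Φ(δ − 1.645) + Φ(−δ − 1.645) = Φ(-0.400) + Φ(-2.889) = 0.3445 + 0.0019 = 0.3464.
Type II error: β = 1 − power = 1 − 0.3464 = 0.6536.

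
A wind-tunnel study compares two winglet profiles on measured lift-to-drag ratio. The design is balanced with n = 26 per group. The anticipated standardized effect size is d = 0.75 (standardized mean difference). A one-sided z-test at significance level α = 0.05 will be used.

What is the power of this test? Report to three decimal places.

Noncentrality parameter: δ = d·√(n/2) = 0.75 × √(26/2) = 2.7042
One-sided α = 0.05 → critical value z_{0.05} = 1.645.
Power = P(Z > 1.645 − δ) = Φ(1.059) = 0.8553.

Power ≈ 0.855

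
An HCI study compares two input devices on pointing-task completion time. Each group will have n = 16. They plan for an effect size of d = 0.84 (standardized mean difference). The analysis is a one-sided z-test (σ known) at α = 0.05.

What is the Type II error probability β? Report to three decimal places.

Noncentrality parameter: δ = d·√(n/2) = 0.84 × √(16/2) = 2.3759
Critical value for a one-sided test at α = 0.05: z_α = 1.645.
Power = P(Z > 1.645 − δ) = Φ(0.731) = 0.7676.
Type II error: β = 1 − power = 1 − 0.7676 = 0.2324.

β ≈ 0.232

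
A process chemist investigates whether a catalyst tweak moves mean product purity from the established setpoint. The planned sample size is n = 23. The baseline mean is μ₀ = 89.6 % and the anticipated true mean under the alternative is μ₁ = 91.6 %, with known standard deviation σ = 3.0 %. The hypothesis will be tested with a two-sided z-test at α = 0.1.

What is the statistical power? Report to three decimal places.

Power ≈ 0.940

Standardized effect: d = |μ₁ − μ₀| / σ = |91.6 − 89.6| / 3.0 = 0.6667
Noncentrality parameter: δ = d·√n = 0.6667 × √23 = 3.1972
Two-sided α = 0.1 → critical value z_{0.05} = 1.645.
Power = Φ(δ − 1.645) + Φ(−δ − 1.645) = Φ(1.552) + Φ(-4.842) = 0.9397 + 0.0000 = 0.9397.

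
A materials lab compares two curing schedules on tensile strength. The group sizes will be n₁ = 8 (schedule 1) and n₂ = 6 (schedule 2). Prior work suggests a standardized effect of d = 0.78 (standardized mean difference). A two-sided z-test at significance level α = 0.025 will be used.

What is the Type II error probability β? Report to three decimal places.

Noncentrality parameter: δ = d / √(1/n₁ + 1/n₂) = 0.78 / √(1/8 + 1/6) = 1.4443
Critical value for a two-sided test at α = 0.025: z_{α/2} = 2.241.
Power = Φ(δ − 2.241) + Φ(−δ − 2.241) = Φ(-0.797) + Φ(-3.686) = 0.2127 + 0.0001 = 0.2128.
Type II error: β = 1 − power = 1 − 0.2128 = 0.7872.

β ≈ 0.787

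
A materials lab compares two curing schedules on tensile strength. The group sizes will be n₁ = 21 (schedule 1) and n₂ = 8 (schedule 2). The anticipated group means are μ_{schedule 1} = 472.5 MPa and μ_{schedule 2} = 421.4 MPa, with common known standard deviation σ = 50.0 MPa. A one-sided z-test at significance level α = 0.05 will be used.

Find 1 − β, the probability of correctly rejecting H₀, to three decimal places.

Standardized effect: d = |μ_{schedule 1} − μ_{schedule 2}| / σ = |472.5 − 421.4| / 50.0 = 1.0220
Noncentrality parameter: δ = d / √(1/n₁ + 1/n₂) = 1.0220 / √(1/21 + 1/8) = 2.4598
Critical value for a one-sided test at α = 0.05: z_α = 1.645.
Power = P(Z > 1.645 − δ) = Φ(0.815) = 0.7925.

Power ≈ 0.792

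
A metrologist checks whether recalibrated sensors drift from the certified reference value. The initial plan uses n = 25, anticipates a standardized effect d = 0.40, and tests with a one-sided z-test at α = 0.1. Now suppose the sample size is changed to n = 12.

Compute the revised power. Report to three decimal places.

With n = 12: δ = d·√n = 0.40 × √12 = 1.3856. Critical value z_{0.1} = 1.282.
Revised power = P(Z > 1.282 − δ) = Φ(0.104) = 0.5415.

Power ≈ 0.541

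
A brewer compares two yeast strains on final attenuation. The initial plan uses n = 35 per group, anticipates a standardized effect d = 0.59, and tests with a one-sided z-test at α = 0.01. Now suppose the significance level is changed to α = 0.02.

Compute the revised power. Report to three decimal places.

Power ≈ 0.661

δ = d·√(n/2) = 0.59 × √(35/2) = 2.4681 (unchanged). New critical value: z_{0.02} = 2.054.
Revised power = P(Z > 2.054 − δ) = Φ(0.414) = 0.6607.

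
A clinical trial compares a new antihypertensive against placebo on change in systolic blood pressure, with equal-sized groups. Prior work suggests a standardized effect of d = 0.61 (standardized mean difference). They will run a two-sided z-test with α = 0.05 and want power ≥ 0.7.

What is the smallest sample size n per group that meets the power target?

n = 34 per group

For power 0.7 need Φ(δ − z_{0.025}) = 0.7, so δ = z_{0.025} + z_{0.30} = 1.960 + 0.524 = 2.484.
(For δ > 0 the lower-tail rejection region contributes negligibly to power, so the one-term inversion is standard.)
δ = d·√(n/2) ⇒ n = 2(δ/d)² = 2 × (2.484 / 0.61)² = 33.17.
Round up to the next whole unit.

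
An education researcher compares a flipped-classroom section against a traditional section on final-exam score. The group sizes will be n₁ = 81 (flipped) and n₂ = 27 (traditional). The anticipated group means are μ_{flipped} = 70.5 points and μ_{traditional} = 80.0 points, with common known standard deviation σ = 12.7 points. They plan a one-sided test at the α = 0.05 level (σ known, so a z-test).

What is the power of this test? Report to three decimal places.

Power ≈ 0.957

Standardized effect: d = |μ_{flipped} − μ_{traditional}| / σ = |70.5 − 80.0| / 12.7 = 0.7480
Noncentrality parameter: δ = d / √(1/n₁ + 1/n₂) = 0.7480 / √(1/81 + 1/27) = 3.3661
One-sided α = 0.05 → critical value z_{0.05} = 1.645.
Power = P(Z > 1.645 − δ) = Φ(1.721) = 0.9574.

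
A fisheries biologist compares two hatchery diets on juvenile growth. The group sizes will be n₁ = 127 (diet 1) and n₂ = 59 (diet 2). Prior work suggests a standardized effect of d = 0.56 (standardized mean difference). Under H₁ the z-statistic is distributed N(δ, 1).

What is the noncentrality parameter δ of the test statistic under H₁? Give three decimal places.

δ ≈ 3.554

The noncentrality parameter scales effect size by the design's sample-size factor: δ = d / √(1/n₁ + 1/n₂) = 0.56 / √(1/127 + 1/59) = 3.5543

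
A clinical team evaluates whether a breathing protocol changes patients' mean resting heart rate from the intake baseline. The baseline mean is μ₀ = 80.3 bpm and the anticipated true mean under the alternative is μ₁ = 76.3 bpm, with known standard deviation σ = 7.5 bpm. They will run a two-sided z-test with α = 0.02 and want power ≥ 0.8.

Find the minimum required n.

n = 36

Standardized effect: d = |μ₁ − μ₀| / σ = |76.3 − 80.3| / 7.5 = 0.5333
Set Φ(δ − 2.326) = 0.8; then δ − 2.326 = Φ⁻¹(0.8) = 0.842, giving δ = 3.168.
(The Φ(−δ − z_{α/2}) term is vanishingly small for δ > 0 and is dropped in the standard sample-size formula.)
δ = d·√n ⇒ n = (δ/d)² = (3.168 / 0.5333)² = 35.28.
Round up to the next whole unit.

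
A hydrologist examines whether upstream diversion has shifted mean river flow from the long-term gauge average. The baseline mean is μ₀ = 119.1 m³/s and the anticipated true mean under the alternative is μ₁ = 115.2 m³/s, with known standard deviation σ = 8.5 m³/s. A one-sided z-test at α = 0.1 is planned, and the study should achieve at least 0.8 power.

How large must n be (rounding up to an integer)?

n = 22

Standardized effect: d = |μ₁ − μ₀| / σ = |115.2 − 119.1| / 8.5 = 0.4588
Set Φ(δ − 1.282) = 0.8; then δ − 1.282 = Φ⁻¹(0.8) = 0.842, giving δ = 2.123.
δ = d·√n ⇒ n = (δ/d)² = (2.123 / 0.4588)² = 21.41.
Rounding up, n = 22.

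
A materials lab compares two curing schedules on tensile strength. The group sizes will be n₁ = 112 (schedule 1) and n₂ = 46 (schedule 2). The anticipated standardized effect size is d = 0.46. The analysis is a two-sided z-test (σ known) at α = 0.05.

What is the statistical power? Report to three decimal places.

Noncentrality parameter: δ = d / √(1/n₁ + 1/n₂) = 0.46 / √(1/112 + 1/46) = 2.6267
Critical value for a two-sided test at α = 0.05: z_{α/2} = 1.960.
Power = Φ(δ − 1.960) + Φ(−δ − 1.960) = Φ(0.667) + Φ(-4.587) = 0.7475 + 0.0000 = 0.7475.

Power ≈ 0.748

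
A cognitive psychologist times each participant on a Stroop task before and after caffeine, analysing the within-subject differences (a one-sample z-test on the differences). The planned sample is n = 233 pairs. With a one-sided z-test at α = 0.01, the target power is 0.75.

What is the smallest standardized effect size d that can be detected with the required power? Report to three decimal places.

Need Φ(δ − 2.326) = 0.75, so δ = 2.326 + 0.674 = 3.001.
δ = d·√n ⇒ d = δ/√n = 3.001/√233 = 0.1966.

d ≈ 0.197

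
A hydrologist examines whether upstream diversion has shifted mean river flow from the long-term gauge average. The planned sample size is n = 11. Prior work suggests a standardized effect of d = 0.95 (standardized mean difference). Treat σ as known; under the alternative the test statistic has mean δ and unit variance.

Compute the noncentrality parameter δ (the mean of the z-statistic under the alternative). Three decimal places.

δ ≈ 3.151

The noncentrality parameter scales effect size by the design's sample-size factor: δ = d·√n = 0.95 × √11 = 3.1508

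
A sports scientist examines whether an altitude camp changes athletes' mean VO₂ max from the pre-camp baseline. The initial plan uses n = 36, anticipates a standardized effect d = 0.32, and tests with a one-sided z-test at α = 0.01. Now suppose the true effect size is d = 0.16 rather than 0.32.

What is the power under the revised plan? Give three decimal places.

Power ≈ 0.086

With d = 0.16: δ = d·√n = 0.16 × √36 = 0.9600. Critical value z_{0.01} = 2.326.
Revised power = P(Z > 2.326 − δ) = Φ(-1.366) = 0.0859.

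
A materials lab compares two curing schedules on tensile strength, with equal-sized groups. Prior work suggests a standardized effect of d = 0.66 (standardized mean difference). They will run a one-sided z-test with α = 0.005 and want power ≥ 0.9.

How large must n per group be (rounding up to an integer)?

Set Φ(δ − 2.576) = 0.9; then δ − 2.576 = Φ⁻¹(0.9) = 1.282, giving δ = 3.857.
δ = d·√(n/2) ⇒ n = 2(δ/d)² = 2 × (3.857 / 0.66)² = 68.32.
Round up to the next whole unit.

n = 69 per group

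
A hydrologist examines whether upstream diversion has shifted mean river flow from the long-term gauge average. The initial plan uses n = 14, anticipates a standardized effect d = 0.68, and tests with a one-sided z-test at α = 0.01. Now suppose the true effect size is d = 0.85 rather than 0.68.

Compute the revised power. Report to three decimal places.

Power ≈ 0.803

With d = 0.85: δ = d·√n = 0.85 × √14 = 3.1804. Critical value z_{0.01} = 2.326.
Revised power = Φ(δ − 2.326) = Φ(0.854) = 0.8035.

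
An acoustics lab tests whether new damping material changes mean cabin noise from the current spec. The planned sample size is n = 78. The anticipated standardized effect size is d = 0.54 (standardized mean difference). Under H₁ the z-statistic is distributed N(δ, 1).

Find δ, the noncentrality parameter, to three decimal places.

δ = d·√n = 0.54 × √78 = 4.7692

δ ≈ 4.769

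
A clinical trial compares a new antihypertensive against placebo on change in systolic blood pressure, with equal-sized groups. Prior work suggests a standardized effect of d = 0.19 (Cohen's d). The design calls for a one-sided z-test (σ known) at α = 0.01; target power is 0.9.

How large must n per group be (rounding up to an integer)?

For power 0.9 need Φ(δ − z_{0.01}) = 0.9, so δ = z_{0.01} + z_{0.10} = 2.326 + 1.282 = 3.608.
δ = d·√(n/2) ⇒ n = 2(δ/d)² = 2 × (3.608 / 0.19)² = 721.16.
Rounding up, n = 722 per group.

n = 722 per group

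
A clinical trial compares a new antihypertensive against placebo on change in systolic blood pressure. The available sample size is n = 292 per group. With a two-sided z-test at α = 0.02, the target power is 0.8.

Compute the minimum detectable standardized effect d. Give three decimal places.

Required noncentrality: δ = z_{0.01} + z_{0.20} = 2.326 + 0.842 = 3.168.
(The second rejection-region term Φ(−δ − z_{α/2}) is negligible and dropped.)
δ = d·√(n/2) ⇒ d = δ/√(n/2) = 3.168/√(292/2) = 0.2622.

d ≈ 0.262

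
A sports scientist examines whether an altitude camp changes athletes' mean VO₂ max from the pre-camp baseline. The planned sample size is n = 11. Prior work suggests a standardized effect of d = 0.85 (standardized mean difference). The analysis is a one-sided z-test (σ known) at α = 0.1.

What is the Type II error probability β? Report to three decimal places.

β ≈ 0.062

Noncentrality parameter: δ = d·√n = 0.85 × √11 = 2.8191
Critical value for a one-sided test at α = 0.1: z_α = 1.282.
Power = P(Z > 1.282 − δ) = Φ(1.538) = 0.9379.
Type II error: β = 1 − power = 1 − 0.9379 = 0.0621.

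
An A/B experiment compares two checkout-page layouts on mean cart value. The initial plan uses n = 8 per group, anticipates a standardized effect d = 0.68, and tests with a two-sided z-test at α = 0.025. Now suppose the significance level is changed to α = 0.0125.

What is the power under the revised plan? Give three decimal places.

Power ≈ 0.128

δ = d·√(n/2) = 0.68 × √(8/2) = 1.3600 (unchanged). New critical value: z_{0.0063} = 2.498.
Revised power = Φ(δ − 2.498) + Φ(−δ − 2.498) = Φ(-1.138) + Φ(-3.858) = 0.1276 + 0.0001 = 0.1277.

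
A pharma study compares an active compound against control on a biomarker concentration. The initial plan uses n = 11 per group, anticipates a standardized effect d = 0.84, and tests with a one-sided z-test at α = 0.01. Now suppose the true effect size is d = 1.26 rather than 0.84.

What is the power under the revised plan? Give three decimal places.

Power ≈ 0.735

With d = 1.26: δ = d·√(n/2) = 1.26 × √(11/2) = 2.9550. Critical value z_{0.01} = 2.326.
Revised power = P(Z > 2.326 − δ) = Φ(0.629) = 0.7352.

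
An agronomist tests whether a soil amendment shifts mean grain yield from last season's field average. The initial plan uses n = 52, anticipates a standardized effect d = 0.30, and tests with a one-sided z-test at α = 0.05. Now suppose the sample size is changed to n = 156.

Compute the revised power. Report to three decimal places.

Power ≈ 0.982

With n = 156: δ = d·√n = 0.30 × √156 = 3.7470. Critical value z_{0.05} = 1.645.
Revised power = Φ(δ − 1.645) = Φ(2.102) = 0.9822.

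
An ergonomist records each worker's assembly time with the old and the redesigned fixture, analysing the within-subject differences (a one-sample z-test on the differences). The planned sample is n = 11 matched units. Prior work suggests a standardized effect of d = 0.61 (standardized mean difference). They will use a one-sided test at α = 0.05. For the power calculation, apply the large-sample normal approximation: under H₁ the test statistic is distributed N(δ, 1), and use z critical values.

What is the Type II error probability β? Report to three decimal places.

Noncentrality parameter: δ = d·√n = 0.61 × √11 = 2.0231
Critical value for a one-sided test at α = 0.05: z_α = 1.645.
Power = Φ(δ − 1.645) = Φ(0.378) = 0.6474.
Type II error: β = 1 − power = 1 − 0.6474 = 0.3526.

β ≈ 0.353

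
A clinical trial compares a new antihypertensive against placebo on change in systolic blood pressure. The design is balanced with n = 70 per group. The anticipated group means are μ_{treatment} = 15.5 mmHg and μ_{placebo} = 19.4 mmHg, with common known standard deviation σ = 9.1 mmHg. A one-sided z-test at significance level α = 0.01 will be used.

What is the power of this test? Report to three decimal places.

Power ≈ 0.583

Standardized effect: d = |μ_{treatment} − μ_{placebo}| / σ = |15.5 − 19.4| / 9.1 = 0.4286
Noncentrality parameter: δ = d·√(n/2) = 0.4286 × √(70/2) = 2.5355
Critical value for a one-sided test at α = 0.01: z_α = 2.326.
Power = Φ(δ − 2.326) = Φ(0.209) = 0.5828.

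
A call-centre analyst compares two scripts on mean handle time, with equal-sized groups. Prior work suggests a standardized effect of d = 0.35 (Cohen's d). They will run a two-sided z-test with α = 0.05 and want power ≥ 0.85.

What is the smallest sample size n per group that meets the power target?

n = 147 per group

Set Φ(δ − 1.960) = 0.85; then δ − 1.960 = Φ⁻¹(0.85) = 1.036, giving δ = 2.996.
(For δ > 0 the lower-tail rejection region contributes negligibly to power, so the one-term inversion is standard.)
δ = d·√(n/2) ⇒ n = 2(δ/d)² = 2 × (2.996 / 0.35)² = 146.59.
Round up to the next whole unit.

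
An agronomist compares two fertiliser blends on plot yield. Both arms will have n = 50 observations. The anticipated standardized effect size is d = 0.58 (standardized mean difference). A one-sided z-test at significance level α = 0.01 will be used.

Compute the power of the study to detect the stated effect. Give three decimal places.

Power ≈ 0.717

Noncentrality parameter: δ = d·√(n/2) = 0.58 × √(50/2) = 2.9000
One-sided α = 0.01 → critical value z_{0.01} = 2.326.
Power = P(Z > 2.326 − δ) = Φ(0.574) = 0.7169.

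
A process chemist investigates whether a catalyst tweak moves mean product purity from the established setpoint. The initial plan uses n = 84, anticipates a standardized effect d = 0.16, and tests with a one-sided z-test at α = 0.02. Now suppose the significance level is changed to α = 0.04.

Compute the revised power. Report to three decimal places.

δ = d·√n = 0.16 × √84 = 1.4664 (unchanged). New critical value: z_{0.04} = 1.751.
Revised power = P(Z > 1.751 − δ) = Φ(-0.284) = 0.3881.

Power ≈ 0.388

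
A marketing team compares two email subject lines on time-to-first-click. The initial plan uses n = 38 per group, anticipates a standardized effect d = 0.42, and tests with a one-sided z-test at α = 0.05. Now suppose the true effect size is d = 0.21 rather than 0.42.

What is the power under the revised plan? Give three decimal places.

Power ≈ 0.233

With d = 0.21: δ = d·√(n/2) = 0.21 × √(38/2) = 0.9154. Critical value z_{0.05} = 1.645.
Revised power = P(Z > 1.645 − δ) = Φ(-0.729) = 0.2329.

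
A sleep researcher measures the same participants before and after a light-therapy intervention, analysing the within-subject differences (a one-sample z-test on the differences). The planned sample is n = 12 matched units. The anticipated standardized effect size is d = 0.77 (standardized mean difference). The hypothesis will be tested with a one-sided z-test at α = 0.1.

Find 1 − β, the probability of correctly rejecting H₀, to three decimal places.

Power ≈ 0.917

Noncentrality parameter: δ = d·√n = 0.77 × √12 = 2.6674
One-sided α = 0.1 → critical value z_{0.1} = 1.282.
Power = P(Z > 1.282 − δ) = Φ(1.386) = 0.9171.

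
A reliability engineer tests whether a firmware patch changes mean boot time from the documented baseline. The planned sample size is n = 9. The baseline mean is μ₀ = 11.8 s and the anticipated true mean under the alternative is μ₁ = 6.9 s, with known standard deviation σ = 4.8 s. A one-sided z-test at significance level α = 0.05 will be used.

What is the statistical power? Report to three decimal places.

Power ≈ 0.922

Standardized effect: d = |μ₁ − μ₀| / σ = |6.9 − 11.8| / 4.8 = 1.0208
Noncentrality parameter: δ = d·√n = 1.0208 × √9 = 3.0625
Critical value for a one-sided test at α = 0.05: z_α = 1.645.
Power = P(Z > 1.645 − δ) = Φ(1.418) = 0.9219.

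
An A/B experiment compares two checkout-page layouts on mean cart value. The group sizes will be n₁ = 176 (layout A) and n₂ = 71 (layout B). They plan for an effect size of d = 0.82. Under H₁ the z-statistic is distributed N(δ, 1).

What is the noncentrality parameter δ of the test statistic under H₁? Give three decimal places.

δ ≈ 5.832

The noncentrality parameter scales effect size by the design's sample-size factor: δ = d / √(1/n₁ + 1/n₂) = 0.82 / √(1/176 + 1/71) = 5.8324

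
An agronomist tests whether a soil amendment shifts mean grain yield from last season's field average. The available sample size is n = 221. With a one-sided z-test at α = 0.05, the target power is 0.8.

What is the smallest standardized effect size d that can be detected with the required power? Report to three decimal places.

d ≈ 0.167

Need Φ(δ − 1.645) = 0.8, so δ = 1.645 + 0.842 = 2.486.
δ = d·√n ⇒ d = δ/√n = 2.486/√221 = 0.1673.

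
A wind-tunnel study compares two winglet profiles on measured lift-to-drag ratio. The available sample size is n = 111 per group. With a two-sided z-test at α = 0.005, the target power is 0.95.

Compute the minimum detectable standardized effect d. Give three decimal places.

d ≈ 0.598

Need Φ(δ − 2.807) = 0.95, so δ = 2.807 + 1.645 = 4.452.
(The second rejection-region term Φ(−δ − z_{α/2}) is negligible and dropped.)
δ = d·√(n/2) ⇒ d = δ/√(n/2) = 4.452/√(111/2) = 0.5976.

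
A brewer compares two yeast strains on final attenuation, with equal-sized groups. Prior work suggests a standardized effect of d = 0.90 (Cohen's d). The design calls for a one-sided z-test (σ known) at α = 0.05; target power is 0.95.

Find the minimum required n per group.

n = 27 per group

For power 0.95 need Φ(δ − z_{0.05}) = 0.95, so δ = z_{0.05} + z_{0.05} = 1.645 + 1.645 = 3.290.
δ = d·√(n/2) ⇒ n = 2(δ/d)² = 2 × (3.290 / 0.90)² = 26.72.
Rounding up, n = 27 per group.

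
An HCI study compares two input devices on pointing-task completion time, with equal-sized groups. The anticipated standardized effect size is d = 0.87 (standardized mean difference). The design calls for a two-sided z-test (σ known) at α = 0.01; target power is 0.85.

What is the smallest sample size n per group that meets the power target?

Set Φ(δ − 2.576) = 0.85; then δ − 2.576 = Φ⁻¹(0.85) = 1.036, giving δ = 3.612.
(Ignoring the negligible lower-tail rejection probability gives the usual closed-form inversion.)
δ = d·√(n/2) ⇒ n = 2(δ/d)² = 2 × (3.612 / 0.87)² = 34.48.
Round up to the next whole unit.

n = 35 per group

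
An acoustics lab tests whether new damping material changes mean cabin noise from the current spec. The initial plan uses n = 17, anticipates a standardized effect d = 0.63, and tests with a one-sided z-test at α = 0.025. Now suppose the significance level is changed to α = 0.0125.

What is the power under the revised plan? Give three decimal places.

Power ≈ 0.639

δ = d·√n = 0.63 × √17 = 2.5976 (unchanged). New critical value: z_{0.0125} = 2.241.
Revised power = Φ(δ − 2.241) = Φ(0.356) = 0.6391.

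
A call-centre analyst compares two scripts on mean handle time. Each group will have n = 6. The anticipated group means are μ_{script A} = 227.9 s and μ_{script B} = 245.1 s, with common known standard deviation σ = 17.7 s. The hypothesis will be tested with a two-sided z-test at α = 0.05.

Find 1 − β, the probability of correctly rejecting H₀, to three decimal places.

Standardized effect: d = |μ_{script A} − μ_{script B}| / σ = |227.9 − 245.1| / 17.7 = 0.9718
Noncentrality parameter: δ = d·√(n/2) = 0.9718 × √(6/2) = 1.6831
Two-sided α = 0.05 → critical value z_{0.025} = 1.960.
Power = Φ(δ − 1.960) + Φ(−δ − 1.960) = Φ(-0.277) + Φ(-3.643) = 0.3910 + 0.0001 = 0.3911.

Power ≈ 0.391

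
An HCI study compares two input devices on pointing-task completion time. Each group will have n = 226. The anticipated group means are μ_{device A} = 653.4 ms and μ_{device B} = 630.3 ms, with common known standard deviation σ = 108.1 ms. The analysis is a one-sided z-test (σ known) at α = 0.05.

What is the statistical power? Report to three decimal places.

Standardized effect: d = |μ_{device A} − μ_{device B}| / σ = |653.4 − 630.3| / 108.1 = 0.2137
Noncentrality parameter: δ = d·√(n/2) = 0.2137 × √(226/2) = 2.2716
Critical value for a one-sided test at α = 0.05: z_α = 1.645.
Power = Φ(δ − 1.645) = Φ(0.627) = 0.7346.

Power ≈ 0.735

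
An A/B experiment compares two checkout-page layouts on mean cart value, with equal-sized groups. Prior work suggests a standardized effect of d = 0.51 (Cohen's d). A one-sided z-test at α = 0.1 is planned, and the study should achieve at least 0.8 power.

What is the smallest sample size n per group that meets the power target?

n = 35 per group

For power 0.8 need Φ(δ − z_{0.1}) = 0.8, so δ = z_{0.1} + z_{0.20} = 1.282 + 0.842 = 2.123.
δ = d·√(n/2) ⇒ n = 2(δ/d)² = 2 × (2.123 / 0.51)² = 34.66.
Rounding up, n = 35 per group.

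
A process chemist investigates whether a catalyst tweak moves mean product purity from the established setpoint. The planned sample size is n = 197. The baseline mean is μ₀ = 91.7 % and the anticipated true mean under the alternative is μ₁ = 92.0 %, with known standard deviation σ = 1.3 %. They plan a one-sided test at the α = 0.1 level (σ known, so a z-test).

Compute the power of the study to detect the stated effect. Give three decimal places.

Standardized effect: d = |μ₁ − μ₀| / σ = |92.0 − 91.7| / 1.3 = 0.2308
Noncentrality parameter: δ = d·√n = 0.2308 × √197 = 3.2390
One-sided α = 0.1 → critical value z_{0.1} = 1.282.
Power = Φ(δ − 1.282) = Φ(1.957) = 0.9749.

Power ≈ 0.975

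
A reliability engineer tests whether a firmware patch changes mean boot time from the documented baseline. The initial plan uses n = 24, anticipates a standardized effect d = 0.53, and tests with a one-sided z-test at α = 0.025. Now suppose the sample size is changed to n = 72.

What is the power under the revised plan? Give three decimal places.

Power ≈ 0.994

With n = 72: δ = d·√n = 0.53 × √72 = 4.4972. Critical value z_{0.025} = 1.960.
Revised power = P(Z > 1.960 − δ) = Φ(2.537) = 0.9944.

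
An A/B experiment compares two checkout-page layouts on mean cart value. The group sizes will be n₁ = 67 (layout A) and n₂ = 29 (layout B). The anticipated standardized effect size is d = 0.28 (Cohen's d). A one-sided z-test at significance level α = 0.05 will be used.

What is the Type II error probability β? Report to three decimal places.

β ≈ 0.650

Noncentrality parameter: δ = d / √(1/n₁ + 1/n₂) = 0.28 / √(1/67 + 1/29) = 1.2597
Critical value for a one-sided test at α = 0.05: z_α = 1.645.
Power = P(Z > 1.645 − δ) = Φ(-0.385) = 0.3501.
Type II error: β = 1 − power = 1 − 0.3501 = 0.6499.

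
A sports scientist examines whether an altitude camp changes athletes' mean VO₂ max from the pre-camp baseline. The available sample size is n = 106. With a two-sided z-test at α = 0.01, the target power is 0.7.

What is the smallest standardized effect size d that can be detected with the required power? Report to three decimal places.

Required noncentrality: δ = z_{0.005} + z_{0.30} = 2.576 + 0.524 = 3.100.
(The second rejection-region term Φ(−δ − z_{α/2}) is negligible and dropped.)
δ = d·√n ⇒ d = δ/√n = 3.100/√106 = 0.3011.

d ≈ 0.301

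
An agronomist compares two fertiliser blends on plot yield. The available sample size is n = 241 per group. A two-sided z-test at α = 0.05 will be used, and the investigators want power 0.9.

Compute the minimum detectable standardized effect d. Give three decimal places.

Required noncentrality: δ = z_{0.025} + z_{0.10} = 1.960 + 1.282 = 3.242.
(Lower-tail contribution to power is negligible for δ > 0.)
δ = d·√(n/2) ⇒ d = δ/√(n/2) = 3.242/√(241/2) = 0.2953.

d ≈ 0.295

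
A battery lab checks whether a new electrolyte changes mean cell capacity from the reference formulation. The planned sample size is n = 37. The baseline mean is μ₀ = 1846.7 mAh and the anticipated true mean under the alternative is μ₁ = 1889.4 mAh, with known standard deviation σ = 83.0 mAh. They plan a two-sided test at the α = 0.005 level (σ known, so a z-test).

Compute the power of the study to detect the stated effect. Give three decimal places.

Standardized effect: d = |μ₁ − μ₀| / σ = |1889.4 − 1846.7| / 83.0 = 0.5145
Noncentrality parameter: δ = d·√n = 0.5145 × √37 = 3.1293
Critical value for a two-sided test at α = 0.005: z_{α/2} = 2.807.
Power = Φ(δ − 2.807) + Φ(−δ − 2.807) = Φ(0.322) + Φ(-5.936) = 0.6264 + 0.0000 = 0.6264.

Power ≈ 0.626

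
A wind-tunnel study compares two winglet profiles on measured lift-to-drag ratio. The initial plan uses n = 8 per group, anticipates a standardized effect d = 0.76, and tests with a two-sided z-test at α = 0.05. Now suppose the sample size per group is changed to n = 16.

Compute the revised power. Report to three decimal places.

Power ≈ 0.575

With n = 16 per group: δ = d·√(n/2) = 0.76 × √(16/2) = 2.1496. Critical value z_{0.025} = 1.960.
Revised power = Φ(δ − 1.960) + Φ(−δ − 1.960) = Φ(0.190) + Φ(-4.110) = 0.5752 + 0.0000 = 0.5752.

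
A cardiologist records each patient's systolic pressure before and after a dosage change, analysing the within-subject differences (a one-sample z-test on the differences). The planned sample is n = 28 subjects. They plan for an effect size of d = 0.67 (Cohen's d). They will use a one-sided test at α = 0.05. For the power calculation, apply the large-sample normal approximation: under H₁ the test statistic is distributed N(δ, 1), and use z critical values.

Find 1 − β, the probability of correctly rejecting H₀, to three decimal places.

Power ≈ 0.971

Noncentrality parameter: δ = d·√n = 0.67 × √28 = 3.5453
One-sided α = 0.05 → critical value z_{0.05} = 1.645.
Power = P(Z > 1.645 − δ) = Φ(1.900) = 0.9713.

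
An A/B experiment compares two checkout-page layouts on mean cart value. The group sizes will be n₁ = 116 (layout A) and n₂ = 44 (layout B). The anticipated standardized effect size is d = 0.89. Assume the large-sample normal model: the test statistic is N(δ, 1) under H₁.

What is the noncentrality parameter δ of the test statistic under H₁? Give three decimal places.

δ ≈ 5.027

The noncentrality parameter scales effect size by the design's sample-size factor: δ = d / √(1/n₁ + 1/n₂) = 0.89 / √(1/116 + 1/44) = 5.0267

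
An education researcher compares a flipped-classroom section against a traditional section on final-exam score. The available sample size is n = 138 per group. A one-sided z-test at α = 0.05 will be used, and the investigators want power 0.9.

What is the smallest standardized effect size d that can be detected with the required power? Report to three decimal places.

Required noncentrality: δ = z_{0.05} + z_{0.10} = 1.645 + 1.282 = 2.926.
δ = d·√(n/2) ⇒ d = δ/√(n/2) = 2.926/√(138/2) = 0.3523.

d ≈ 0.352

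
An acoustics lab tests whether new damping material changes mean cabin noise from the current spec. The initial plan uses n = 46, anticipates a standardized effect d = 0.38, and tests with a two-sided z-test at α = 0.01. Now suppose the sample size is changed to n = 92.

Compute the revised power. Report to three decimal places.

Power ≈ 0.857

With n = 92: δ = d·√n = 0.38 × √92 = 3.6448. Critical value z_{0.005} = 2.576.
Revised power = Φ(δ − 2.576) + Φ(−δ − 2.576) = Φ(1.069) + Φ(-6.221) = 0.8575 + 0.0000 = 0.8575.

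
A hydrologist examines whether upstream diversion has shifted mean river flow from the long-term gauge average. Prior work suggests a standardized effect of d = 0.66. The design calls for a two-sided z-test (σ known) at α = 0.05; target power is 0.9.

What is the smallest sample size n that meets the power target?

n = 25

For power 0.9 need Φ(δ − z_{0.025}) = 0.9, so δ = z_{0.025} + z_{0.10} = 1.960 + 1.282 = 3.242.
(The Φ(−δ − z_{α/2}) term is vanishingly small for δ > 0 and is dropped in the standard sample-size formula.)
δ = d·√n ⇒ n = (δ/d)² = (3.242 / 0.66)² = 24.12.
Round up to the next whole unit.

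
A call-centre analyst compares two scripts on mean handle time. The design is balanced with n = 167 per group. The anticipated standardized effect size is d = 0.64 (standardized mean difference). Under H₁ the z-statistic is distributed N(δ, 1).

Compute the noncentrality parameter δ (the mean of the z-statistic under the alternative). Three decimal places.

δ ≈ 5.848

δ = d·√(n/2) = 0.64 × √(167/2) = 5.8482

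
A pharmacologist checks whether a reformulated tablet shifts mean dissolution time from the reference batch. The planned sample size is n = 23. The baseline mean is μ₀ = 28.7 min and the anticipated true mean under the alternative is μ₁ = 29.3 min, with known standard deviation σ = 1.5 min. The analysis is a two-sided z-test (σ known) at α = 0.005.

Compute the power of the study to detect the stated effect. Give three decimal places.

Power ≈ 0.187

Standardized effect: d = |μ₁ − μ₀| / σ = |29.3 − 28.7| / 1.5 = 0.4000
Noncentrality parameter: δ = d·√n = 0.4000 × √23 = 1.9183
Critical value for a two-sided test at α = 0.005: z_{α/2} = 2.807.
Power = Φ(δ − 2.807) + Φ(−δ − 2.807) = Φ(-0.889) + Φ(-4.725) = 0.1871 + 0.0000 = 0.1871.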